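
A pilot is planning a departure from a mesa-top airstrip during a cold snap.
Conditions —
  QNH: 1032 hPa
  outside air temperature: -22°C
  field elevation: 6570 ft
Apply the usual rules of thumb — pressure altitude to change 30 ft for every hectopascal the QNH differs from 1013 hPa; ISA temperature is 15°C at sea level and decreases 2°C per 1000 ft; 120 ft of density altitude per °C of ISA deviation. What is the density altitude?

3000 ft

Pressure altitude = 6570 + (1013 − 1032) × 30 = 6570 + (-570) = 6000 ft.
ISA temperature at 6000 ft = 15 − 2 × (6000/1000) = 3°C.
ISA deviation = -22 − 3 = -25°C.
Density altitude = 6000 + 120 × (-25) = 3000 ft.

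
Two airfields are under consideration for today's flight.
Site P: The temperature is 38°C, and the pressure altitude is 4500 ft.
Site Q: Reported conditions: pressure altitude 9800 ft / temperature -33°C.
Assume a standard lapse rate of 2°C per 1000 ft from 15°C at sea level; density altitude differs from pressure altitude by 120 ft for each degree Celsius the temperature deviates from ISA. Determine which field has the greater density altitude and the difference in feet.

Site P: ISA temp = 6°C, deviation +32°C, DA = 4500 + 120 × 32 = 8340 ft.
Site Q: ISA temp = -4.6°C, deviation -28.4°C, DA = 9800 + 120 × (-28.4) = 6392 ft.
Site P is higher by 8340 − 6392 = 1948 ft.

Site P by 1948 ft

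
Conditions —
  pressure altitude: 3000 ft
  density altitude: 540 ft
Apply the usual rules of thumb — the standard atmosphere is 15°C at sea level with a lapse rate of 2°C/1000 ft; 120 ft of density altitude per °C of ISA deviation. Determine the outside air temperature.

-11.5°C

Density altitude − pressure altitude = 540 − 3000 = -2460 ft.
At 120 ft/°C that is an ISA deviation of -2460/120 = -20.5°C.
ISA temperature at 3000 ft = 15 − 2 × (3000/1000) = 9°C.
OAT = ISA + deviation = 9 + (-20.5) = -11.5°C.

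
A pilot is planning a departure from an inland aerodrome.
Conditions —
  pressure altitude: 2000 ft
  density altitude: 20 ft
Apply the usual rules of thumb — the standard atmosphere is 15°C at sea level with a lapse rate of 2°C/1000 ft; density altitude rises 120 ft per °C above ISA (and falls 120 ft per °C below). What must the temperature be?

Density altitude − pressure altitude = 20 − 2000 = -1980 ft.
At 120 ft/°C that is an ISA deviation of -1980/120 = -16.5°C.
ISA temperature at 2000 ft = 15 − 2 × (2000/1000) = 11°C.
OAT = ISA + deviation = 11 + (-16.5) = -5.5°C.

-5.5°C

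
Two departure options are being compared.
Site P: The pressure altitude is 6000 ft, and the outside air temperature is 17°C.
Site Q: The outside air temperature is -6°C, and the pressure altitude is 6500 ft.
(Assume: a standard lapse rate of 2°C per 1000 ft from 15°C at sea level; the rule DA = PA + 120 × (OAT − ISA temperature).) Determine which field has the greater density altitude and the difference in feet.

Site P by 2140 ft

Site P: ISA temp = 3°C, deviation +14°C, DA = 6000 + 120 × 14 = 7680 ft.
Site Q: ISA temp = 2°C, deviation -8°C, DA = 6500 + 120 × (-8) = 5540 ft.
Site P is higher by 7680 − 5540 = 2140 ft.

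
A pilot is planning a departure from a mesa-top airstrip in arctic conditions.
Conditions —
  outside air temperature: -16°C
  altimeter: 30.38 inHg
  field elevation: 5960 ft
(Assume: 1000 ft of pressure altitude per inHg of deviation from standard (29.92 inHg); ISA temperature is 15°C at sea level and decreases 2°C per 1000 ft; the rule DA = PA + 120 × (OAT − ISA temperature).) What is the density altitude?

Pressure altitude = 5960 + (29.92 − 30.38) × 1000 = 5960 + (-460) = 5500 ft.
ISA temperature at 5500 ft = 15 − 2 × (5500/1000) = 4°C.
ISA deviation = -16 − 4 = -20°C.
Density altitude = 5500 + 120 × (-20) = 3100 ft.

3100 ft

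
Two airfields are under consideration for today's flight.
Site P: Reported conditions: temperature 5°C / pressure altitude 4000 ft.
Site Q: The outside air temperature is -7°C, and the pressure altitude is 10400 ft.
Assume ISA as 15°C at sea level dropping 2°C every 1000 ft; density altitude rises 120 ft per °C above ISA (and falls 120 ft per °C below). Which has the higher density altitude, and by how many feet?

Site Q by 6496 ft

Site P: ISA temp = 7°C, deviation -2°C, DA = 4000 + 120 × (-2) = 3760 ft.
Site Q: ISA temp = -5.8°C, deviation -1.2°C, DA = 10400 + 120 × (-1.2) = 10256 ft.
Site Q is higher by 10256 − 3760 = 6496 ft.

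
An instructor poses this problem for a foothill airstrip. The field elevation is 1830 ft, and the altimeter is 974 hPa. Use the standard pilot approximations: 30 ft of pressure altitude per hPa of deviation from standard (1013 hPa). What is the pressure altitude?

Pressure correction = (1013 − 974) × 30 = +1170 ft.
Pressure altitude = 1830 + (+1170) = 3000 ft.

3000 ft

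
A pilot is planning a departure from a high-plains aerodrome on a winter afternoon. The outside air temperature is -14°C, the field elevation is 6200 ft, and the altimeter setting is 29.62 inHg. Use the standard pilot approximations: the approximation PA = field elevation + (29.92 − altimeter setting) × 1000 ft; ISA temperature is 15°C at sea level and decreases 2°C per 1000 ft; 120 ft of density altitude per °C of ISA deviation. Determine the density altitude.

Pressure altitude = 6200 + (29.92 − 29.62) × 1000 = 6200 + (+300) = 6500 ft.
ISA temperature at 6500 ft = 15 − 2 × (6500/1000) = 2°C.
ISA deviation = -14 − 2 = -16°C.
Density altitude = 6500 + 120 × (-16) = 4580 ft.

4580 ft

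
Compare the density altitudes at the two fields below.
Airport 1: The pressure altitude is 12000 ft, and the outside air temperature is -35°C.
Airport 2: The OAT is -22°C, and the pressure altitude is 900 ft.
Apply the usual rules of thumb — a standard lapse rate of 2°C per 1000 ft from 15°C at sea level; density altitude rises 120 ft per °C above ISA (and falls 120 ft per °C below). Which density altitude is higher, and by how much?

Airport 1 by 12204 ft

Airport 1: ISA temp = -9°C, deviation -26°C, DA = 12000 + 120 × (-26) = 8880 ft.
Airport 2: ISA temp = 13.2°C, deviation -35.2°C, DA = 900 + 120 × (-35.2) = -3324 ft.
Airport 1 is higher by 8880 − (-3324) = 12204 ft.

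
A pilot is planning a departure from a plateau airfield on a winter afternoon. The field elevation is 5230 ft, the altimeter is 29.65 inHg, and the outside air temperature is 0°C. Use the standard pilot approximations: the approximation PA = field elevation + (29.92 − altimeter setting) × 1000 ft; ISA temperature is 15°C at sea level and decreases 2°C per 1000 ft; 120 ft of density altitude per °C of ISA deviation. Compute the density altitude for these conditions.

Pressure altitude = 5230 + (29.92 − 29.65) × 1000 = 5230 + (+270) = 5500 ft.
ISA temperature at 5500 ft = 15 − 2 × (5500/1000) = 4°C.
ISA deviation = 0 − 4 = -4°C.
Density altitude = 5500 + 120 × (-4) = 5020 ft.

5020 ft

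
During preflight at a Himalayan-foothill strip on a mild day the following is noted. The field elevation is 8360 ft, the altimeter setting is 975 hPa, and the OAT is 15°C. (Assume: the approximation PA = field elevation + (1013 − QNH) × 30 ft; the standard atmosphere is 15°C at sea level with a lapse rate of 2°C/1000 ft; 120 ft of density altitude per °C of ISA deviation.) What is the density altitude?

Pressure altitude = 8360 + (1013 − 975) × 30 = 8360 + (+1140) = 9500 ft.
ISA temperature at 9500 ft = 15 − 2 × (9500/1000) = -4°C.
ISA deviation = 15 − (-4) = +19°C.
Density altitude = 9500 + 120 × (19) = 11780 ft.

11780 ft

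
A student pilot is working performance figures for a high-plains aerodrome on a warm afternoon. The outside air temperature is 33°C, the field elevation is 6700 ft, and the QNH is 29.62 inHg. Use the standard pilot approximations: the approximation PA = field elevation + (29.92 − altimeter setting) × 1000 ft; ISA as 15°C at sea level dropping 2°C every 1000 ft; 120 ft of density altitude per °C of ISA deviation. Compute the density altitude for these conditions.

Pressure altitude = 6700 + (29.92 − 29.62) × 1000 = 6700 + (+300) = 7000 ft.
ISA temperature at 7000 ft = 15 − 2 × (7000/1000) = 1°C.
ISA deviation = 33 − 1 = +32°C.
Density altitude = 7000 + 120 × (32) = 10840 ft.

10840 ft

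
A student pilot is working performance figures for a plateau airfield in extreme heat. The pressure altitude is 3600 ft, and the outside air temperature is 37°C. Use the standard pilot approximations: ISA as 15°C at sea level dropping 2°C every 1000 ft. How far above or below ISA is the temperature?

ISA temperature at 3600 ft = 15 − 2 × (3600/1000) = 7.8°C.
Deviation = OAT − ISA = 37 − 7.8 = +29.2°C.

ISA+29.2°C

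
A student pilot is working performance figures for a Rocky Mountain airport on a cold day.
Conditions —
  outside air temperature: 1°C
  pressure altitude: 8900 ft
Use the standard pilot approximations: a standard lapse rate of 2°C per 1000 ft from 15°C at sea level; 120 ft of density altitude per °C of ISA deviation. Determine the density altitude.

ISA temperature at 8900 ft = 15 − 2 × (8900/1000) = -2.8°C.
ISA deviation = 1 − (-2.8) = +3.8°C.
Density altitude = 8900 + 120 × (3.8) = 8900 + (+456) = 9356 ft.

9356 ft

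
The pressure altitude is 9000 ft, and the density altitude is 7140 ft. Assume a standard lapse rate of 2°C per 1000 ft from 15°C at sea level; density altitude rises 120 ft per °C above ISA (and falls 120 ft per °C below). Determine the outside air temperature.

Density altitude − pressure altitude = 7140 − 9000 = -1860 ft.
At 120 ft/°C that is an ISA deviation of -1860/120 = -15.5°C.
ISA temperature at 9000 ft = 15 − 2 × (9000/1000) = -3°C.
OAT = ISA + deviation = -3 + (-15.5) = -18.5°C.

-18.5°C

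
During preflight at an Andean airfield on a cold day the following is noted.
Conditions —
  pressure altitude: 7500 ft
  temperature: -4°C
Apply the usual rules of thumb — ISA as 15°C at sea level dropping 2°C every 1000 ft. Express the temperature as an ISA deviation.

ISA-4°C

ISA temperature at 7500 ft = 15 − 2 × (7500/1000) = 0°C.
Deviation = OAT − ISA = -4 − 0 = -4°C.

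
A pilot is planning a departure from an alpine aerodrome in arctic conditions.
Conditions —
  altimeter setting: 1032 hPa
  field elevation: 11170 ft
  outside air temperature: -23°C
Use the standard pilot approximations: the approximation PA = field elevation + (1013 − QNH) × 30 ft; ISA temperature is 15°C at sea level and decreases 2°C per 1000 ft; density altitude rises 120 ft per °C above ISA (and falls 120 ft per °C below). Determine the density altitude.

8584 ft

Pressure altitude = 11170 + (1013 − 1032) × 30 = 11170 + (-570) = 10600 ft.
ISA temperature at 10600 ft = 15 − 2 × (10600/1000) = -6.2°C.
ISA deviation = -23 − (-6.2) = -16.8°C.
Density altitude = 10600 + 120 × (-16.8) = 8584 ft.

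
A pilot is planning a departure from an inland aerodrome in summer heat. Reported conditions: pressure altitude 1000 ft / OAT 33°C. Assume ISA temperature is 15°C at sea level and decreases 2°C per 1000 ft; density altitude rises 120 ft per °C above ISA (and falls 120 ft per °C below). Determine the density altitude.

ISA temperature at 1000 ft = 15 − 2 × (1000/1000) = 13°C.
ISA deviation = 33 − 13 = +20°C.
Density altitude = 1000 + 120 × (20) = 1000 + (+2400) = 3400 ft.

3400 ft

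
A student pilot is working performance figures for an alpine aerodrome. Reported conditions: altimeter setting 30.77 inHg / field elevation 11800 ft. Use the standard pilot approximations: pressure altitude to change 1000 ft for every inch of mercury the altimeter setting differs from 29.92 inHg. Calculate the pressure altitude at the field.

10950 ft

Pressure correction = (29.92 − 30.77) × 1000 = -850 ft.
Pressure altitude = 11800 + (-850) = 10950 ft.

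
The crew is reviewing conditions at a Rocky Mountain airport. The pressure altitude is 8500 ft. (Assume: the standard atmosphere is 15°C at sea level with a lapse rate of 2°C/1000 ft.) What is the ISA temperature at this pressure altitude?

-2°C

ISA temperature = 15 − 2 × (8500/1000) = 15 − 17 = -2°C.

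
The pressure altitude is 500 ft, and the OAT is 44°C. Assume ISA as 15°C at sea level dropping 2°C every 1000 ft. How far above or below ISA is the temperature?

ISA temperature at 500 ft = 15 − 2 × (500/1000) = 14°C.
Deviation = OAT − ISA = 44 − 14 = +30°C.

ISA+30°C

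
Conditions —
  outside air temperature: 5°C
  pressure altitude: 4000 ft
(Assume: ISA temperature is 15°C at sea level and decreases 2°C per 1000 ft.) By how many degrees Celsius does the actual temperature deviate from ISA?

ISA temperature at 4000 ft = 15 − 2 × (4000/1000) = 7°C.
Deviation = OAT − ISA = 5 − 7 = -2°C.

ISA-2°C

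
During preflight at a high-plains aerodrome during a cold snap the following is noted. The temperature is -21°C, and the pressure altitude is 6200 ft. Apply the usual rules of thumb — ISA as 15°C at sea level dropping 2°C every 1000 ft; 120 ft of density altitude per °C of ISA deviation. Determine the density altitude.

3368 ft

ISA temperature at 6200 ft = 15 − 2 × (6200/1000) = 2.6°C.
ISA deviation = -21 − 2.6 = -23.6°C.
Density altitude = 6200 + 120 × (-23.6) = 6200 + (-2832) = 3368 ft.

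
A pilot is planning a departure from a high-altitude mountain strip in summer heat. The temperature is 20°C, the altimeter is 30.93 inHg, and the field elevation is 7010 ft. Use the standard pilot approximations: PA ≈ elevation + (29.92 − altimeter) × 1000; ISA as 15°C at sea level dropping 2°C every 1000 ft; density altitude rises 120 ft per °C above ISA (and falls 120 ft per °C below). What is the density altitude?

8040 ft

Pressure altitude = 7010 + (29.92 − 30.93) × 1000 = 7010 + (-1010) = 6000 ft.
ISA temperature at 6000 ft = 15 − 2 × (6000/1000) = 3°C.
ISA deviation = 20 − 3 = +17°C.
Density altitude = 6000 + 120 × (17) = 8040 ft.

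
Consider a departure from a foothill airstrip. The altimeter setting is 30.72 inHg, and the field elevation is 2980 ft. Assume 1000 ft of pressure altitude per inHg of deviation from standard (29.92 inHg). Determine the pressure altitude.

2180 ft

Pressure correction = (29.92 − 30.72) × 1000 = -800 ft.
Pressure altitude = 2980 + (-800) = 2180 ft.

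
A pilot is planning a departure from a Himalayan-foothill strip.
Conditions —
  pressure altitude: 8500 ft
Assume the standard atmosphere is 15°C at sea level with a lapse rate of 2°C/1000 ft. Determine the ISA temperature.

-2°C

ISA temperature = 15 − 2 × (8500/1000) = 15 − 17 = -2°C.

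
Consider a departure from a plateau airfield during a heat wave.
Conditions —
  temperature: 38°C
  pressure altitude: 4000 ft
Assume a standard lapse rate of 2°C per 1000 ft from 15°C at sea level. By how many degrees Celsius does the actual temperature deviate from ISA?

ISA+31°C

ISA temperature at 4000 ft = 15 − 2 × (4000/1000) = 7°C.
Deviation = OAT − ISA = 38 − 7 = +31°C.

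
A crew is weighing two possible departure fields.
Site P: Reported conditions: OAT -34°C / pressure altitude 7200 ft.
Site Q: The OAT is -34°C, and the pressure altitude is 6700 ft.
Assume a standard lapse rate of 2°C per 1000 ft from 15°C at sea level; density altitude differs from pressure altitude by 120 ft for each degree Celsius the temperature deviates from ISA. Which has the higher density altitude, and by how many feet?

Site P: ISA temp = 0.6°C, deviation -34.6°C, DA = 7200 + 120 × (-34.6) = 3048 ft.
Site Q: ISA temp = 1.6°C, deviation -35.6°C, DA = 6700 + 120 × (-35.6) = 2428 ft.
Site P is higher by 3048 − 2428 = 620 ft.

Site P by 620 ft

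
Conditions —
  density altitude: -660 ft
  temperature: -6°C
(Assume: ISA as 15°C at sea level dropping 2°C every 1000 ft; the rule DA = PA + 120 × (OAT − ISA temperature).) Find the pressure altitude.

DA = PA + 120 × (OAT − (15 − 2·PA/1000)) = PA + 120·OAT − 1800 + 0.24·PA = 1.24·PA + 120·OAT − 1800.
So 1.24·PA = -660 − 120 × (-6) + 1800 = 1860.
PA = 1860 / 1.24 = 1500 ft.

1500 ft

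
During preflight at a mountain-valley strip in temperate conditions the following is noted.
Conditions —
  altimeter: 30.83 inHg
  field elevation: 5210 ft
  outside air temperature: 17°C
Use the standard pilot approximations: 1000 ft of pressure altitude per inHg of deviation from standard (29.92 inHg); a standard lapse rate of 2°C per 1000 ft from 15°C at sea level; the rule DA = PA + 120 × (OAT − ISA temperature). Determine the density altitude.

5572 ft

Pressure altitude = 5210 + (29.92 − 30.83) × 1000 = 5210 + (-910) = 4300 ft.
ISA temperature at 4300 ft = 15 − 2 × (4300/1000) = 6.4°C.
ISA deviation = 17 − 6.4 = +10.6°C.
Density altitude = 4300 + 120 × (10.6) = 5572 ft.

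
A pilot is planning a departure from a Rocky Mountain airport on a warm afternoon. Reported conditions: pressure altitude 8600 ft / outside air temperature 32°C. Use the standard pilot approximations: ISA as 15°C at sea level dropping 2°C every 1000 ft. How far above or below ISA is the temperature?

ISA+34.2°C

ISA temperature at 8600 ft = 15 − 2 × (8600/1000) = -2.2°C.
Deviation = OAT − ISA = 32 − (-2.2) = +34.2°C.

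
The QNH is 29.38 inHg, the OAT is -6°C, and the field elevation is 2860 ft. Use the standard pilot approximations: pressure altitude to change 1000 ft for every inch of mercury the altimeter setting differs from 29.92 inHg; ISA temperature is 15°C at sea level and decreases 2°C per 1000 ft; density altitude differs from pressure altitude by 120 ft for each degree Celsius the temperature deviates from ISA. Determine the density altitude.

Pressure altitude = 2860 + (29.92 − 29.38) × 1000 = 2860 + (+540) = 3400 ft.
ISA temperature at 3400 ft = 15 − 2 × (3400/1000) = 8.2°C.
ISA deviation = -6 − 8.2 = -14.2°C.
Density altitude = 3400 + 120 × (-14.2) = 1696 ft.

1696 ft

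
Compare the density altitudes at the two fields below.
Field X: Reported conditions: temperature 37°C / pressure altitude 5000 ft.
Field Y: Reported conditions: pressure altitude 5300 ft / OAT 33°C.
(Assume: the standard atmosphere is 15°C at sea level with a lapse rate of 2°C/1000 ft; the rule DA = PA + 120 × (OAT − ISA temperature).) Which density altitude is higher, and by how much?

Field X: ISA temp = 5°C, deviation +32°C, DA = 5000 + 120 × 32 = 8840 ft.
Field Y: ISA temp = 4.4°C, deviation +28.6°C, DA = 5300 + 120 × 28.6 = 8732 ft.
Field X is higher by 8840 − 8732 = 108 ft.

Field X by 108 ft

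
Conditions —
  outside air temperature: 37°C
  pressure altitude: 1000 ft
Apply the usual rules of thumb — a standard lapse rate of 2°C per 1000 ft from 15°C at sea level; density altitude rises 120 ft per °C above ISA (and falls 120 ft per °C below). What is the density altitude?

ISA temperature at 1000 ft = 15 − 2 × (1000/1000) = 13°C.
ISA deviation = 37 − 13 = +24°C.
Density altitude = 1000 + 120 × (24) = 1000 + (+2880) = 3880 ft.

3880 ft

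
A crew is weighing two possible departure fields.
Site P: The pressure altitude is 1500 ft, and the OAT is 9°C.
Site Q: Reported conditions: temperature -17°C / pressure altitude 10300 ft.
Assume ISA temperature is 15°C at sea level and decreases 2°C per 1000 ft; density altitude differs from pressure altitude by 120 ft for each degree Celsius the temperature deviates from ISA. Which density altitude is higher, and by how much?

Site Q by 7792 ft

Site P: ISA temp = 12°C, deviation -3°C, DA = 1500 + 120 × (-3) = 1140 ft.
Site Q: ISA temp = -5.6°C, deviation -11.4°C, DA = 10300 + 120 × (-11.4) = 8932 ft.
Site Q is higher by 8932 − 1140 = 7792 ft.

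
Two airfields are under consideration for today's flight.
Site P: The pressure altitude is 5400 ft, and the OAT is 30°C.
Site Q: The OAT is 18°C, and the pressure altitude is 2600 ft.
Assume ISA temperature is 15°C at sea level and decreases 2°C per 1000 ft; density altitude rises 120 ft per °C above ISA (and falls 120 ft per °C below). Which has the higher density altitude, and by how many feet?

Site P: ISA temp = 4.2°C, deviation +25.8°C, DA = 5400 + 120 × 25.8 = 8496 ft.
Site Q: ISA temp = 9.8°C, deviation +8.2°C, DA = 2600 + 120 × 8.2 = 3584 ft.
Site P is higher by 8496 − 3584 = 4912 ft.

Site P by 4912 ft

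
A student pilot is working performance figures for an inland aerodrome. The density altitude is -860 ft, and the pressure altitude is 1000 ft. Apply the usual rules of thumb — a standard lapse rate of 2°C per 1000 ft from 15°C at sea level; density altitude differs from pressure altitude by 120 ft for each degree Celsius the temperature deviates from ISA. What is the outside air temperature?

-2.5°C

Density altitude − pressure altitude = -860 − 1000 = -1860 ft.
At 120 ft/°C that is an ISA deviation of -1860/120 = -15.5°C.
ISA temperature at 1000 ft = 15 − 2 × (1000/1000) = 13°C.
OAT = ISA + deviation = 13 + (-15.5) = -2.5°C.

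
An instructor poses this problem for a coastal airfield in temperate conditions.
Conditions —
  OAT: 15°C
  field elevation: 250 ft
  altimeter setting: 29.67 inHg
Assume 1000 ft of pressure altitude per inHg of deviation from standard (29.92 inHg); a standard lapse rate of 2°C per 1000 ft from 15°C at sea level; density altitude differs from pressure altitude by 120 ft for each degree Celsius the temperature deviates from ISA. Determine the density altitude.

Pressure altitude = 250 + (29.92 − 29.67) × 1000 = 250 + (+250) = 500 ft.
ISA temperature at 500 ft = 15 − 2 × (500/1000) = 14°C.
ISA deviation = 15 − 14 = +1°C.
Density altitude = 500 + 120 × (1) = 620 ft.

620 ft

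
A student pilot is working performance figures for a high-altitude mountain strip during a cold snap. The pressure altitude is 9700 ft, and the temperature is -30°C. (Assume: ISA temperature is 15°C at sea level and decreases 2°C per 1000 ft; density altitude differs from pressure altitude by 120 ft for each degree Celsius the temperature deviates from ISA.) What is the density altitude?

6628 ft

ISA temperature at 9700 ft = 15 − 2 × (9700/1000) = -4.4°C.
ISA deviation = -30 − (-4.4) = -25.6°C.
Density altitude = 9700 + 120 × (-25.6) = 9700 + (-3072) = 6628 ft.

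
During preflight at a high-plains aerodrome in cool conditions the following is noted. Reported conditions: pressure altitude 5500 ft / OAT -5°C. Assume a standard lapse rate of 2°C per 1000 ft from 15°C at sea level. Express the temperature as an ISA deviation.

ISA-9°C

ISA temperature at 5500 ft = 15 − 2 × (5500/1000) = 4°C.
Deviation = OAT − ISA = -5 − 4 = -9°C.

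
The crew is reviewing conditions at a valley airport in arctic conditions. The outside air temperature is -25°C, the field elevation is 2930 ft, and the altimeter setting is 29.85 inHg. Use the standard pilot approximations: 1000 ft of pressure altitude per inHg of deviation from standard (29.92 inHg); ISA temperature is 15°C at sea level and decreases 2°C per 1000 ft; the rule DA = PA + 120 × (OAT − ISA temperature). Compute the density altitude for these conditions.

Pressure altitude = 2930 + (29.92 − 29.85) × 1000 = 2930 + (+70) = 3000 ft.
ISA temperature at 3000 ft = 15 − 2 × (3000/1000) = 9°C.
ISA deviation = -25 − 9 = -34°C.
Density altitude = 3000 + 120 × (-34) = -1080 ft.

-1080 ft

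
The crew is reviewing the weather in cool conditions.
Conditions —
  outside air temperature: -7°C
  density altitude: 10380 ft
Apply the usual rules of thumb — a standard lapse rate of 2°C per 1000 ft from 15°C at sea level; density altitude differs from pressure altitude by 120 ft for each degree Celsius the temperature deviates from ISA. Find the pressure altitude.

DA = PA + 120 × (OAT − (15 − 2·PA/1000)) = PA + 120·OAT − 1800 + 0.24·PA = 1.24·PA + 120·OAT − 1800.
So 1.24·PA = 10380 − 120 × (-7) + 1800 = 13020.
PA = 13020 / 1.24 = 10500 ft.

10500 ft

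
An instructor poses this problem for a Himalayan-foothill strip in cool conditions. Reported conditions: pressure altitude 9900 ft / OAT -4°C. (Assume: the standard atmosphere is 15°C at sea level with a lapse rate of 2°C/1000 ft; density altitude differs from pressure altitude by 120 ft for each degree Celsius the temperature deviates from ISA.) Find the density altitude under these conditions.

9996 ft

ISA temperature at 9900 ft = 15 − 2 × (9900/1000) = -4.8°C.
ISA deviation = -4 − (-4.8) = +0.8°C.
Density altitude = 9900 + 120 × (0.8) = 9900 + (+96) = 9996 ft.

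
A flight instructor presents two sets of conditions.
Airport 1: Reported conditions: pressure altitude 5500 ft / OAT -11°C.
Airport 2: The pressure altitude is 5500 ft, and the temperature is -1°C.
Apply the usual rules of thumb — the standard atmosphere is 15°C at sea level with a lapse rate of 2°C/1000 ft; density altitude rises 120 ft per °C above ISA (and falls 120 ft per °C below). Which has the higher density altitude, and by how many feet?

Airport 2 by 1200 ft

Airport 1: ISA temp = 4°C, deviation -15°C, DA = 5500 + 120 × (-15) = 3700 ft.
Airport 2: ISA temp = 4°C, deviation -5°C, DA = 5500 + 120 × (-5) = 4900 ft.
Airport 2 is higher by 4900 − 3700 = 1200 ft.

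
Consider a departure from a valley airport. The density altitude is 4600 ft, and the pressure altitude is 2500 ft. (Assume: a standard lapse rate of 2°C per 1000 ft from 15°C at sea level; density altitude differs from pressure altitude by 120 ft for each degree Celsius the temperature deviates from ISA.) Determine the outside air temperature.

Density altitude − pressure altitude = 4600 − 2500 = +2100 ft.
At 120 ft/°C that is an ISA deviation of 2100/120 = +17.5°C.
ISA temperature at 2500 ft = 15 − 2 × (2500/1000) = 10°C.
OAT = ISA + deviation = 10 + (+17.5) = 27.5°C.

27.5°C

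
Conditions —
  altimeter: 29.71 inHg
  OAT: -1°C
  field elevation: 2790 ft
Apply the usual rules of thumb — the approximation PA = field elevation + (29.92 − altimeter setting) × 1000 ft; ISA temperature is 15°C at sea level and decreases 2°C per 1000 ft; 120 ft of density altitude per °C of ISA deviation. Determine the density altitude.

Pressure altitude = 2790 + (29.92 − 29.71) × 1000 = 2790 + (+210) = 3000 ft.
ISA temperature at 3000 ft = 15 − 2 × (3000/1000) = 9°C.
ISA deviation = -1 − 9 = -10°C.
Density altitude = 3000 + 120 × (-10) = 1800 ft.

1800 ft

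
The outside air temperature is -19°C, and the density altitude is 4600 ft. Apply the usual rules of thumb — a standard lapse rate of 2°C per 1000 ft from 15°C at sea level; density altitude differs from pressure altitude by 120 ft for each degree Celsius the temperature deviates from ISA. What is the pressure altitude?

DA = PA + 120 × (OAT − (15 − 2·PA/1000)) = PA + 120·OAT − 1800 + 0.24·PA = 1.24·PA + 120·OAT − 1800.
So 1.24·PA = 4600 − 120 × (-19) + 1800 = 8680.
PA = 8680 / 1.24 = 7000 ft.

7000 ft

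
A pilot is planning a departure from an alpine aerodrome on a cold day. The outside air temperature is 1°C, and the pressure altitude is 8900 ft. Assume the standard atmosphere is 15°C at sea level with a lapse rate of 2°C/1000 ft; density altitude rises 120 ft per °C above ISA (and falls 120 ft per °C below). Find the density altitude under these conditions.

9356 ft

ISA temperature at 8900 ft = 15 − 2 × (8900/1000) = -2.8°C.
ISA deviation = 1 − (-2.8) = +3.8°C.
Density altitude = 8900 + 120 × (3.8) = 8900 + (+456) = 9356 ft.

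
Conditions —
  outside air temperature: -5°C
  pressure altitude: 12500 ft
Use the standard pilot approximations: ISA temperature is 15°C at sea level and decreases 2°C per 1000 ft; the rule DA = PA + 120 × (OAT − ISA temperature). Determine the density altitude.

ISA temperature at 12500 ft = 15 − 2 × (12500/1000) = -10°C.
ISA deviation = -5 − (-10) = +5°C.
Density altitude = 12500 + 120 × (5) = 12500 + (+600) = 13100 ft.

13100 ft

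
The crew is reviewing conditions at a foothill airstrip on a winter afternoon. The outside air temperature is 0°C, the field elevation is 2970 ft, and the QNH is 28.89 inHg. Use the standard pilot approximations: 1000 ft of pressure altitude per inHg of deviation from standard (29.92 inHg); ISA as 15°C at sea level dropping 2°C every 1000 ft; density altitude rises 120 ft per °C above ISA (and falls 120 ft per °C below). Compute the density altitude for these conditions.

Pressure altitude = 2970 + (29.92 − 28.89) × 1000 = 2970 + (+1030) = 4000 ft.
ISA temperature at 4000 ft = 15 − 2 × (4000/1000) = 7°C.
ISA deviation = 0 − 7 = -7°C.
Density altitude = 4000 + 120 × (-7) = 3160 ft.

3160 ft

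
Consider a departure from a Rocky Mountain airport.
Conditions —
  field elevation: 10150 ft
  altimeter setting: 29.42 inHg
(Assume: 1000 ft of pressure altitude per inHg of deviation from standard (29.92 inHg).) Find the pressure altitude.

10650 ft

Pressure correction = (29.92 − 29.42) × 1000 = +500 ft.
Pressure altitude = 10150 + (+500) = 10650 ft.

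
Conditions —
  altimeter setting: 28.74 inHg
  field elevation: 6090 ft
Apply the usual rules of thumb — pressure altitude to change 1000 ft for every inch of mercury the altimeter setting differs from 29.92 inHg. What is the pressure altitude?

Pressure correction = (29.92 − 28.74) × 1000 = +1180 ft.
Pressure altitude = 6090 + (+1180) = 7270 ft.

7270 ft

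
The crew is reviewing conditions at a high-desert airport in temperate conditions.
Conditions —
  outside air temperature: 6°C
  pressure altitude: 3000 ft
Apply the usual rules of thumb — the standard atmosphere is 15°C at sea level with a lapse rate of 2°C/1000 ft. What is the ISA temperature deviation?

ISA-3°C

ISA temperature at 3000 ft = 15 − 2 × (3000/1000) = 9°C.
Deviation = OAT − ISA = 6 − 9 = -3°C.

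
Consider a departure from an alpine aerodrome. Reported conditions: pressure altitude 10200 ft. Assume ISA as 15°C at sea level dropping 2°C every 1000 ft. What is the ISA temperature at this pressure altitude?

ISA temperature = 15 − 2 × (10200/1000) = 15 − 20.4 = -5.4°C.

-5.4°C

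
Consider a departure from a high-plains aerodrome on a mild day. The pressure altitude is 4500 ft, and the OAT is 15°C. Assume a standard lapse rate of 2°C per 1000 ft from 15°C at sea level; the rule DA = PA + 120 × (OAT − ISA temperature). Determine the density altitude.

5580 ft

ISA temperature at 4500 ft = 15 − 2 × (4500/1000) = 6°C.
ISA deviation = 15 − 6 = +9°C.
Density altitude = 4500 + 120 × (9) = 4500 + (+1080) = 5580 ft.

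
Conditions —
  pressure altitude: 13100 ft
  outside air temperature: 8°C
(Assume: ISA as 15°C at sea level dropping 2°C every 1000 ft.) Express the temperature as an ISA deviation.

ISA temperature at 13100 ft = 15 − 2 × (13100/1000) = -11.2°C.
Deviation = OAT − ISA = 8 − (-11.2) = +19.2°C.

ISA+19.2°C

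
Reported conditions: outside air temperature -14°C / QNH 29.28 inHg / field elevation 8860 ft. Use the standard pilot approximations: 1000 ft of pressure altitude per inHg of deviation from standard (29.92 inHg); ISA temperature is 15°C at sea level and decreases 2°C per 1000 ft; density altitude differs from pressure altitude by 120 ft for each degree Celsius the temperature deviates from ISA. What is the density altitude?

8300 ft

Pressure altitude = 8860 + (29.92 − 29.28) × 1000 = 8860 + (+640) = 9500 ft.
ISA temperature at 9500 ft = 15 − 2 × (9500/1000) = -4°C.
ISA deviation = -14 − (-4) = -10°C.
Density altitude = 9500 + 120 × (-10) = 8300 ft.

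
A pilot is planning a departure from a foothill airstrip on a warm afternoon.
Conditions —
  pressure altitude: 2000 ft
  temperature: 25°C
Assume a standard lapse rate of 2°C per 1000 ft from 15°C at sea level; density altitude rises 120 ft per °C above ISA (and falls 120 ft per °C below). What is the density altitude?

ISA temperature at 2000 ft = 15 − 2 × (2000/1000) = 11°C.
ISA deviation = 25 − 11 = +14°C.
Density altitude = 2000 + 120 × (14) = 2000 + (+1680) = 3680 ft.

3680 ft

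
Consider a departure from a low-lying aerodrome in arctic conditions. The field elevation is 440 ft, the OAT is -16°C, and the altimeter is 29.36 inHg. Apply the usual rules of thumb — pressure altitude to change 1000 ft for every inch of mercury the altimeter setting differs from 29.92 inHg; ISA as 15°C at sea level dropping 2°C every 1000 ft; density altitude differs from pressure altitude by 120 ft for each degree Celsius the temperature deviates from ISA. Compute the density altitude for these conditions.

-2480 ft

Pressure altitude = 440 + (29.92 − 29.36) × 1000 = 440 + (+560) = 1000 ft.
ISA temperature at 1000 ft = 15 − 2 × (1000/1000) = 13°C.
ISA deviation = -16 − 13 = -29°C.
Density altitude = 1000 + 120 × (-29) = -2480 ft.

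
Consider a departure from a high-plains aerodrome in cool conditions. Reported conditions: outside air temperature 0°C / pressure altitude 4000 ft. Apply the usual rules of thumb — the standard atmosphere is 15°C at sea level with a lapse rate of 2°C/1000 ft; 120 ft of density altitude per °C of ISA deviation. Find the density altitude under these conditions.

3160 ft

ISA temperature at 4000 ft = 15 − 2 × (4000/1000) = 7°C.
ISA deviation = 0 − 7 = -7°C.
Density altitude = 4000 + 120 × (-7) = 4000 + (-840) = 3160 ft.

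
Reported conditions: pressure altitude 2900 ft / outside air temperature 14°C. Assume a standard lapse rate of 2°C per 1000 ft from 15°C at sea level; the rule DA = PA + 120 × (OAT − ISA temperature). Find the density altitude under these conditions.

ISA temperature at 2900 ft = 15 − 2 × (2900/1000) = 9.2°C.
ISA deviation = 14 − 9.2 = +4.8°C.
Density altitude = 2900 + 120 × (4.8) = 2900 + (+576) = 3476 ft.

3476 ft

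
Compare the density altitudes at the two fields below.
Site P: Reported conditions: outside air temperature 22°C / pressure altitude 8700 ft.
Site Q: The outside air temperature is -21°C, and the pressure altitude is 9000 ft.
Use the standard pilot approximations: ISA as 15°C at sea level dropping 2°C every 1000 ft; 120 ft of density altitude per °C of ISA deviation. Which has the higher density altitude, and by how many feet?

Site P by 4788 ft

Site P: ISA temp = -2.4°C, deviation +24.4°C, DA = 8700 + 120 × 24.4 = 11628 ft.
Site Q: ISA temp = -3°C, deviation -18°C, DA = 9000 + 120 × (-18) = 6840 ft.
Site P is higher by 11628 − 6840 = 4788 ft.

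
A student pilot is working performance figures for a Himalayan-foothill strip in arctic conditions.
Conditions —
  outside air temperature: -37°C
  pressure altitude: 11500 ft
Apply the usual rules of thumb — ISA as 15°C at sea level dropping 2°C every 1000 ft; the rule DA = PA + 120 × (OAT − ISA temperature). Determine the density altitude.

8020 ft

ISA temperature at 11500 ft = 15 − 2 × (11500/1000) = -8°C.
ISA deviation = -37 − (-8) = -29°C.
Density altitude = 11500 + 120 × (-29) = 11500 + (-3480) = 8020 ft.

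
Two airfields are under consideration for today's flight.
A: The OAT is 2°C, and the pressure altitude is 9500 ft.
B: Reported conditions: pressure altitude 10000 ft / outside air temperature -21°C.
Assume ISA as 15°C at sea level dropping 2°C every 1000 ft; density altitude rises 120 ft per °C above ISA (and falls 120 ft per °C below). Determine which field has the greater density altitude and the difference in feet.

A: ISA temp = -4°C, deviation +6°C, DA = 9500 + 120 × 6 = 10220 ft.
B: ISA temp = -5°C, deviation -16°C, DA = 10000 + 120 × (-16) = 8080 ft.
A is higher by 10220 − 8080 = 2140 ft.

A by 2140 ft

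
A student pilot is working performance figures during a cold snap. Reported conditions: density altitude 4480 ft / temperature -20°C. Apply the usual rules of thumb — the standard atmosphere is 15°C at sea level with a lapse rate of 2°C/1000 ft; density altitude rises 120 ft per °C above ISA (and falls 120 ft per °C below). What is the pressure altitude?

DA = PA + 120 × (OAT − (15 − 2·PA/1000)) = PA + 120·OAT − 1800 + 0.24·PA = 1.24·PA + 120·OAT − 1800.
So 1.24·PA = 4480 − 120 × (-20) + 1800 = 8680.
PA = 8680 / 1.24 = 7000 ft.

7000 ft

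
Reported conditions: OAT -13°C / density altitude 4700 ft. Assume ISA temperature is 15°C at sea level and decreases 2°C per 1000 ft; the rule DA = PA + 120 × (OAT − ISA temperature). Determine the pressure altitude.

6500 ft

DA = PA + 120 × (OAT − (15 − 2·PA/1000)) = PA + 120·OAT − 1800 + 0.24·PA = 1.24·PA + 120·OAT − 1800.
So 1.24·PA = 4700 − 120 × (-13) + 1800 = 8060.
PA = 8060 / 1.24 = 6500 ft.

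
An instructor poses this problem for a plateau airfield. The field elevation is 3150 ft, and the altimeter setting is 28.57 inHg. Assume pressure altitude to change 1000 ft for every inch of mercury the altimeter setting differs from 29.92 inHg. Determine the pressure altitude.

Pressure correction = (29.92 − 28.57) × 1000 = +1350 ft.
Pressure altitude = 3150 + (+1350) = 4500 ft.

4500 ft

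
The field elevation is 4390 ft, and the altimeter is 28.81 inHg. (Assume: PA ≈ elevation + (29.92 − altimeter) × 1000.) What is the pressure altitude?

5500 ft

Pressure correction = (29.92 − 28.81) × 1000 = +1110 ft.
Pressure altitude = 4390 + (+1110) = 5500 ft.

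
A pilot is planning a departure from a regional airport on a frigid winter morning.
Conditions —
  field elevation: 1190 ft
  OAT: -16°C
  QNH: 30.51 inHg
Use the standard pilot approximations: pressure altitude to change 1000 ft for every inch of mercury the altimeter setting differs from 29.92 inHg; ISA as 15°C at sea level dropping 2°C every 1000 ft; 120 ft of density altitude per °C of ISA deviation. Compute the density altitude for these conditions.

-2976 ft

Pressure altitude = 1190 + (29.92 − 30.51) × 1000 = 1190 + (-590) = 600 ft.
ISA temperature at 600 ft = 15 − 2 × (600/1000) = 13.8°C.
ISA deviation = -16 − 13.8 = -29.8°C.
Density altitude = 600 + 120 × (-29.8) = -2976 ft.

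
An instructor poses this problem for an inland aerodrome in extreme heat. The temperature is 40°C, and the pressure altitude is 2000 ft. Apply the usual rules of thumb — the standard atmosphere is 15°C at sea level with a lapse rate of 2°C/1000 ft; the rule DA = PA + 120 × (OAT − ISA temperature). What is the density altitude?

ISA temperature at 2000 ft = 15 − 2 × (2000/1000) = 11°C.
ISA deviation = 40 − 11 = +29°C.
Density altitude = 2000 + 120 × (29) = 2000 + (+3480) = 5480 ft.

5480 ft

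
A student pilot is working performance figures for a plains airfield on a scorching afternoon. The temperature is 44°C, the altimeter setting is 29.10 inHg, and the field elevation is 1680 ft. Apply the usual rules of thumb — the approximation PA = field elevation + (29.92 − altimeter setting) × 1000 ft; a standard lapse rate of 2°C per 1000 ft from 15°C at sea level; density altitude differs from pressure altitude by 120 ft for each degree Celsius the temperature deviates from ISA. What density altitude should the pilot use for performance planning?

Pressure altitude = 1680 + (29.92 − 29.10) × 1000 = 1680 + (+820) = 2500 ft.
ISA temperature at 2500 ft = 15 − 2 × (2500/1000) = 10°C.
ISA deviation = 44 − 10 = +34°C.
Density altitude = 2500 + 120 × (34) = 6580 ft.

6580 ft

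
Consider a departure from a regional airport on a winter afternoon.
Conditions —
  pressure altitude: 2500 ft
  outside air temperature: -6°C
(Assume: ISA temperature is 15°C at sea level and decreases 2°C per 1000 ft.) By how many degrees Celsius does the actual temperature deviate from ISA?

ISA temperature at 2500 ft = 15 − 2 × (2500/1000) = 10°C.
Deviation = OAT − ISA = -6 − 10 = -16°C.

ISA-16°C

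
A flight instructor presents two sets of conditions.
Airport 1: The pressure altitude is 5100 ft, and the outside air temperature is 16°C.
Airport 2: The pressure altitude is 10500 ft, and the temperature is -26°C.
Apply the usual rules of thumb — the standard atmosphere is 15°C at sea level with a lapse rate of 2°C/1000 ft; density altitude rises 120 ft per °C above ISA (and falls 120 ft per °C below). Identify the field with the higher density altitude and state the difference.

Airport 1: ISA temp = 4.8°C, deviation +11.2°C, DA = 5100 + 120 × 11.2 = 6444 ft.
Airport 2: ISA temp = -6°C, deviation -20°C, DA = 10500 + 120 × (-20) = 8100 ft.
Airport 2 is higher by 8100 − 6444 = 1656 ft.

Airport 2 by 1656 ft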